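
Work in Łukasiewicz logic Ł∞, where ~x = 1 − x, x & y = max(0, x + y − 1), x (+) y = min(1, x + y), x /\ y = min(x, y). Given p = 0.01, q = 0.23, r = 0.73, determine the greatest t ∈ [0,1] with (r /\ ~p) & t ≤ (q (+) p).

~p = 1 − 0.01 = 0.99
r /\ ~p = min(0.73, 0.99) = 0.73
So the left factor is r /\ ~p = 0.73.
q (+) p = min(1, 0.23 + 0.01) = min(1, 0.24) = 0.24
So the right-hand bound is q (+) p = 0.24.
The residuum of the Łukasiewicz t-norm gives the supremum: min(1, 1 − 0.73 + 0.24).
1 − 0.73 + 0.24 = 0.51, so t = min(1, 0.51) = 0.51.
Check: 0.73 & 0.51 = max(0, 0.24) = 0.24 ≤ 0.24.

0.51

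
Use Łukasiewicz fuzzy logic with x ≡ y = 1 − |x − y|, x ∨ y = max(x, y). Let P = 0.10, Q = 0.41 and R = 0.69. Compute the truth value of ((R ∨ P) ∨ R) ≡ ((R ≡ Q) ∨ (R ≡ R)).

0.69

R ∨ P = max(0.69, 0.10) = 0.69
(R ∨ P) ∨ R = max(0.69, 0.69) = 0.69
R ≡ Q = 1 − |0.69 − 0.41| = 1 − 0.28 = 0.72
R ≡ R = 1 − |0.69 − 0.69| = 1 − 0.00 = 1.00
(R ≡ Q) ∨ (R ≡ R) = max(0.72, 1.00) = 1.00
((R ∨ P) ∨ R) ≡ ((R ≡ Q) ∨ (R ≡ R)) = 1 − |0.69 − 1.00| = 1 − 0.31 = 0.69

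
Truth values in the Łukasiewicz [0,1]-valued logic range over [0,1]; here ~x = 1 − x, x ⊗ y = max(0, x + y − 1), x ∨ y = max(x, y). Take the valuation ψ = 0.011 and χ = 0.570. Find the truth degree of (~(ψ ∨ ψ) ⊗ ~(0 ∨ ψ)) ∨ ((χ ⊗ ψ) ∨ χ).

ψ ∨ ψ = max(0.011, 0.011) = 0.011
~(ψ ∨ ψ) = 1 − 0.011 = 0.989
0 ∨ ψ = max(0.000, 0.011) = 0.011
~(0 ∨ ψ) = 1 − 0.011 = 0.989
~(ψ ∨ ψ) ⊗ ~(0 ∨ ψ) = max(0, 0.989 + 0.989 − 1) = max(0, 0.978) = 0.978
χ ⊗ ψ = max(0, 0.570 + 0.011 − 1) = max(0, -0.419) = 0.000
(χ ⊗ ψ) ∨ χ = max(0.000, 0.570) = 0.570
(~(ψ ∨ ψ) ⊗ ~(0 ∨ ψ)) ∨ ((χ ⊗ ψ) ∨ χ) = max(0.978, 0.570) = 0.978

0.978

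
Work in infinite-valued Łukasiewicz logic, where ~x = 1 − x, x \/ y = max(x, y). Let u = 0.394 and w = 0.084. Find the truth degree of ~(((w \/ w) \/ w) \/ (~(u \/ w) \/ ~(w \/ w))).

0.084

w \/ w = max(0.084, 0.084) = 0.084
(w \/ w) \/ w = max(0.084, 0.084) = 0.084
u \/ w = max(0.394, 0.084) = 0.394
~(u \/ w) = 1 − 0.394 = 0.606
~(w \/ w) = 1 − 0.084 = 0.916
~(u \/ w) \/ ~(w \/ w) = max(0.606, 0.916) = 0.916
((w \/ w) \/ w) \/ (~(u \/ w) \/ ~(w \/ w)) = max(0.084, 0.916) = 0.916
~(((w \/ w) \/ w) \/ (~(u \/ w) \/ ~(w \/ w))) = 1 − 0.916 = 0.084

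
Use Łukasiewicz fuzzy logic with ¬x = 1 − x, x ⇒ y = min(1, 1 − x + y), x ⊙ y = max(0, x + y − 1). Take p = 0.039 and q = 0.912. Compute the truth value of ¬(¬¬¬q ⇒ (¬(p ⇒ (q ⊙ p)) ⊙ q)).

0.088

¬q = 1 − 0.912 = 0.088
¬¬q = 1 − 0.088 = 0.912
¬¬¬q = 1 − 0.912 = 0.088
q ⊙ p = max(0, 0.912 + 0.039 − 1) = max(0, -0.049) = 0.000
p ⇒ (q ⊙ p) = min(1, 1 − 0.039 + 0.000) = min(1, 0.961) = 0.961
¬(p ⇒ (q ⊙ p)) = 1 − 0.961 = 0.039
¬(p ⇒ (q ⊙ p)) ⊙ q = max(0, 0.039 + 0.912 − 1) = max(0, -0.049) = 0.000
¬¬¬q ⇒ (¬(p ⇒ (q ⊙ p)) ⊙ q) = min(1, 1 − 0.088 + 0.000) = min(1, 0.912) = 0.912
¬(¬¬¬q ⇒ (¬(p ⇒ (q ⊙ p)) ⊙ q)) = 1 − 0.912 = 0.088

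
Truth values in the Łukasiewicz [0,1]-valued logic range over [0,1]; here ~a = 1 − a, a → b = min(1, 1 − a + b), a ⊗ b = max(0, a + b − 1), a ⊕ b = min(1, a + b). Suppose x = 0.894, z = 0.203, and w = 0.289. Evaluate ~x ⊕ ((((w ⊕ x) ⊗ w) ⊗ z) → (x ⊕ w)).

1.000

~x = 1 − 0.894 = 0.106
w ⊕ x = min(1, 0.289 + 0.894) = min(1, 1.183) = 1.000
(w ⊕ x) ⊗ w = max(0, 1.000 + 0.289 − 1) = max(0, 0.289) = 0.289
((w ⊕ x) ⊗ w) ⊗ z = max(0, 0.289 + 0.203 − 1) = max(0, -0.508) = 0.000
x ⊕ w = min(1, 0.894 + 0.289) = min(1, 1.183) = 1.000
(((w ⊕ x) ⊗ w) ⊗ z) → (x ⊕ w) = min(1, 1 − 0.000 + 1.000) = min(1, 2.000) = 1.000
~x ⊕ ((((w ⊕ x) ⊗ w) ⊗ z) → (x ⊕ w)) = min(1, 0.106 + 1.000) = min(1, 1.106) = 1.000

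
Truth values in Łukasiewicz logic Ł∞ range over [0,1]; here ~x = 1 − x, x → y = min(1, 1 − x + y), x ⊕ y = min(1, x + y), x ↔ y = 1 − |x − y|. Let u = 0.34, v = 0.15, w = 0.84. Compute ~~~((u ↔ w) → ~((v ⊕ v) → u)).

u ↔ w = 1 − |0.34 − 0.84| = 1 − 0.50 = 0.50
v ⊕ v = min(1, 0.15 + 0.15) = min(1, 0.30) = 0.30
(v ⊕ v) → u = min(1, 1 − 0.30 + 0.34) = min(1, 1.04) = 1.00
~((v ⊕ v) → u) = 1 − 1.00 = 0.00
(u ↔ w) → ~((v ⊕ v) → u) = min(1, 1 − 0.50 + 0.00) = min(1, 0.50) = 0.50
~((u ↔ w) → ~((v ⊕ v) → u)) = 1 − 0.50 = 0.50
~~((u ↔ w) → ~((v ⊕ v) → u)) = 1 − 0.50 = 0.50
~~~((u ↔ w) → ~((v ⊕ v) → u)) = 1 − 0.50 = 0.50

0.50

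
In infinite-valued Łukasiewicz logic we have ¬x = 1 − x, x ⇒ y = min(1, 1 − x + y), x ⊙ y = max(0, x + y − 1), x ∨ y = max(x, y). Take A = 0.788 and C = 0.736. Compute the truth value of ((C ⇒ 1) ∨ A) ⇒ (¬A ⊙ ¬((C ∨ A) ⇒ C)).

0.000

C ⇒ 1 = min(1, 1 − 0.736 + 1.000) = min(1, 1.264) = 1.000
(C ⇒ 1) ∨ A = max(1.000, 0.788) = 1.000
¬A = 1 − 0.788 = 0.212
C ∨ A = max(0.736, 0.788) = 0.788
(C ∨ A) ⇒ C = min(1, 1 − 0.788 + 0.736) = min(1, 0.948) = 0.948
¬((C ∨ A) ⇒ C) = 1 − 0.948 = 0.052
¬A ⊙ ¬((C ∨ A) ⇒ C) = max(0, 0.212 + 0.052 − 1) = max(0, -0.736) = 0.000
((C ⇒ 1) ∨ A) ⇒ (¬A ⊙ ¬((C ∨ A) ⇒ C)) = min(1, 1 − 1.000 + 0.000) = min(1, 0.000) = 0.000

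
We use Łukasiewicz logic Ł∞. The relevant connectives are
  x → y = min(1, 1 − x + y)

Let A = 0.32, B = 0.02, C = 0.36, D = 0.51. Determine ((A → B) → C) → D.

A → B = min(1, 1 − 0.32 + 0.02) = min(1, 0.70) = 0.70
(A → B) → C = min(1, 1 − 0.70 + 0.36) = min(1, 0.66) = 0.66
((A → B) → C) → D = min(1, 1 − 0.66 + 0.51) = min(1, 0.85) = 0.85

0.85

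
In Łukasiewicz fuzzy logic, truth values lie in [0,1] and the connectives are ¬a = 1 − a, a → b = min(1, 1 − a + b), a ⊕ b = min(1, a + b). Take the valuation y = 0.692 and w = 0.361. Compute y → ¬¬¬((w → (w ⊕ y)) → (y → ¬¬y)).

w ⊕ y = min(1, 0.361 + 0.692) = min(1, 1.053) = 1.000
w → (w ⊕ y) = min(1, 1 − 0.361 + 1.000) = min(1, 1.639) = 1.000
¬y = 1 − 0.692 = 0.308
¬¬y = 1 − 0.308 = 0.692
y → ¬¬y = min(1, 1 − 0.692 + 0.692) = min(1, 1.000) = 1.000
(w → (w ⊕ y)) → (y → ¬¬y) = min(1, 1 − 1.000 + 1.000) = min(1, 1.000) = 1.000
¬((w → (w ⊕ y)) → (y → ¬¬y)) = 1 − 1.000 = 0.000
¬¬((w → (w ⊕ y)) → (y → ¬¬y)) = 1 − 0.000 = 1.000
¬¬¬((w → (w ⊕ y)) → (y → ¬¬y)) = 1 − 1.000 = 0.000
y → ¬¬¬((w → (w ⊕ y)) → (y → ¬¬y)) = min(1, 1 − 0.692 + 0.000) = min(1, 0.308) = 0.308

0.308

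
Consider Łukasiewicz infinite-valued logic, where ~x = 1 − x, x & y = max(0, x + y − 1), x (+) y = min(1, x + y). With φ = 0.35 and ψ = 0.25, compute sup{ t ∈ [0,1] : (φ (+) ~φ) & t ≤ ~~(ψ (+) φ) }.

~φ = 1 − 0.35 = 0.65
φ (+) ~φ = min(1, 0.35 + 0.65) = min(1, 1.00) = 1.00
So the left factor is φ (+) ~φ = 1.00.
ψ (+) φ = min(1, 0.25 + 0.35) = min(1, 0.60) = 0.60
~(ψ (+) φ) = 1 − 0.60 = 0.40
~~(ψ (+) φ) = 1 − 0.40 = 0.60
So the right-hand bound is ~~(ψ (+) φ) = 0.60.
The residuum of the Łukasiewicz t-norm gives the supremum: min(1, 1 − 1.00 + 0.60).
1 − 1.00 + 0.60 = 0.60, so t = min(1, 0.60) = 0.60.
Check: 1.00 & 0.60 = max(0, 0.60) = 0.60 ≤ 0.60.

0.60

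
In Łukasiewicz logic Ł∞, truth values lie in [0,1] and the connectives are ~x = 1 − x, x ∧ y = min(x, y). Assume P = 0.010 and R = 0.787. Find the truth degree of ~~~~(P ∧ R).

0.010

P ∧ R = min(0.010, 0.787) = 0.010
~(P ∧ R) = 1 − 0.010 = 0.990
~~(P ∧ R) = 1 − 0.990 = 0.010
~~~(P ∧ R) = 1 − 0.010 = 0.990
~~~~(P ∧ R) = 1 − 0.990 = 0.010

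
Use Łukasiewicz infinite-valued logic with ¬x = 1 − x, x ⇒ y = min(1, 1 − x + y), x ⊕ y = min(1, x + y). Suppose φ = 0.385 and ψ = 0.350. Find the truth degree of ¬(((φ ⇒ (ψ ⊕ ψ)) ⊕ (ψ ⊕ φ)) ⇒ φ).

ψ ⊕ ψ = min(1, 0.350 + 0.350) = min(1, 0.700) = 0.700
φ ⇒ (ψ ⊕ ψ) = min(1, 1 − 0.385 + 0.700) = min(1, 1.315) = 1.000
ψ ⊕ φ = min(1, 0.350 + 0.385) = min(1, 0.735) = 0.735
(φ ⇒ (ψ ⊕ ψ)) ⊕ (ψ ⊕ φ) = min(1, 1.000 + 0.735) = min(1, 1.735) = 1.000
((φ ⇒ (ψ ⊕ ψ)) ⊕ (ψ ⊕ φ)) ⇒ φ = min(1, 1 − 1.000 + 0.385) = min(1, 0.385) = 0.385
¬(((φ ⇒ (ψ ⊕ ψ)) ⊕ (ψ ⊕ φ)) ⇒ φ) = 1 − 0.385 = 0.615

0.615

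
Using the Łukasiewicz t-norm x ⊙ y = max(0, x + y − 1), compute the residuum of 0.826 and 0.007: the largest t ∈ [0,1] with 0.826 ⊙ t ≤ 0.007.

0.181

The residuum of the Łukasiewicz t-norm gives the supremum: min(1, 1 − 0.826 + 0.007).
1 − 0.826 + 0.007 = 0.181, so t = min(1, 0.181) = 0.181.
Check: 0.826 ⊙ 0.181 = max(0, 0.007) = 0.007 ≤ 0.007.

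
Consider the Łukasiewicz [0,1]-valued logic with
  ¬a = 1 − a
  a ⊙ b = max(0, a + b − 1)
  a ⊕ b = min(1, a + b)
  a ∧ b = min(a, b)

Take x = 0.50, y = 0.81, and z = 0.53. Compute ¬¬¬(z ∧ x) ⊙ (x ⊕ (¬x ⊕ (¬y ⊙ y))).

0.50

z ∧ x = min(0.53, 0.50) = 0.50
¬(z ∧ x) = 1 − 0.50 = 0.50
¬¬(z ∧ x) = 1 − 0.50 = 0.50
¬¬¬(z ∧ x) = 1 − 0.50 = 0.50
¬x = 1 − 0.50 = 0.50
¬y = 1 − 0.81 = 0.19
¬y ⊙ y = max(0, 0.19 + 0.81 − 1) = max(0, 0.00) = 0.00
¬x ⊕ (¬y ⊙ y) = min(1, 0.50 + 0.00) = min(1, 0.50) = 0.50
x ⊕ (¬x ⊕ (¬y ⊙ y)) = min(1, 0.50 + 0.50) = min(1, 1.00) = 1.00
¬¬¬(z ∧ x) ⊙ (x ⊕ (¬x ⊕ (¬y ⊙ y))) = max(0, 0.50 + 1.00 − 1) = max(0, 0.50) = 0.50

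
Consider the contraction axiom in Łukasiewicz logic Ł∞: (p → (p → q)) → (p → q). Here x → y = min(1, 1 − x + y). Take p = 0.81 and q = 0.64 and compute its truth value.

0.83

p → q = min(1, 1 − 0.81 + 0.64) = min(1, 0.83) = 0.83
p → (p → q) = min(1, 1 − 0.81 + 0.83) = min(1, 1.02) = 1.00
(p → (p → q)) → (p → q) = min(1, 1 − 1.00 + 0.83) = min(1, 0.83) = 0.83
(The value 0.83 < 1 shows this instance is not satisfied; fails in Ł∞ (the t-norm is not idempotent).)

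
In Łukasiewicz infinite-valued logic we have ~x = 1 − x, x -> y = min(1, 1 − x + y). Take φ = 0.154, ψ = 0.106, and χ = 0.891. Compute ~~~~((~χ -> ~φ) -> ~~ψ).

~χ = 1 − 0.891 = 0.109
~φ = 1 − 0.154 = 0.846
~χ -> ~φ = min(1, 1 − 0.109 + 0.846) = min(1, 1.737) = 1.000
~ψ = 1 − 0.106 = 0.894
~~ψ = 1 − 0.894 = 0.106
(~χ -> ~φ) -> ~~ψ = min(1, 1 − 1.000 + 0.106) = min(1, 0.106) = 0.106
~((~χ -> ~φ) -> ~~ψ) = 1 − 0.106 = 0.894
~~((~χ -> ~φ) -> ~~ψ) = 1 − 0.894 = 0.106
~~~((~χ -> ~φ) -> ~~ψ) = 1 − 0.106 = 0.894
~~~~((~χ -> ~φ) -> ~~ψ) = 1 − 0.894 = 0.106

0.106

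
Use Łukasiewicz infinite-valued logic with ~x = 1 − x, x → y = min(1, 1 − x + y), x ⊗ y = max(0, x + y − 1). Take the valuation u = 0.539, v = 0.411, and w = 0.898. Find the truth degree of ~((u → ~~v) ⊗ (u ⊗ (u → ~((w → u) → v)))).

0.898

~v = 1 − 0.411 = 0.589
~~v = 1 − 0.589 = 0.411
u → ~~v = min(1, 1 − 0.539 + 0.411) = min(1, 0.872) = 0.872
w → u = min(1, 1 − 0.898 + 0.539) = min(1, 0.641) = 0.641
(w → u) → v = min(1, 1 − 0.641 + 0.411) = min(1, 0.770) = 0.770
~((w → u) → v) = 1 − 0.770 = 0.230
u → ~((w → u) → v) = min(1, 1 − 0.539 + 0.230) = min(1, 0.691) = 0.691
u ⊗ (u → ~((w → u) → v)) = max(0, 0.539 + 0.691 − 1) = max(0, 0.230) = 0.230
(u → ~~v) ⊗ (u ⊗ (u → ~((w → u) → v))) = max(0, 0.872 + 0.230 − 1) = max(0, 0.102) = 0.102
~((u → ~~v) ⊗ (u ⊗ (u → ~((w → u) → v)))) = 1 − 0.102 = 0.898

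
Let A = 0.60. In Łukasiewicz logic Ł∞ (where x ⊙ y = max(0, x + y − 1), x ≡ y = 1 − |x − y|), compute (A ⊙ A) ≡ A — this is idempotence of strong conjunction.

0.60

A ⊙ A = max(0, 0.60 + 0.60 − 1) = max(0, 0.20) = 0.20
(A ⊙ A) ≡ A = 1 − |0.20 − 0.60| = 1 − 0.40 = 0.60
(The value 0.60 < 1 shows this instance is not satisfied; fails in Ł∞ since a ⊗ a = max(0, 2a−1) ≠ a in general.)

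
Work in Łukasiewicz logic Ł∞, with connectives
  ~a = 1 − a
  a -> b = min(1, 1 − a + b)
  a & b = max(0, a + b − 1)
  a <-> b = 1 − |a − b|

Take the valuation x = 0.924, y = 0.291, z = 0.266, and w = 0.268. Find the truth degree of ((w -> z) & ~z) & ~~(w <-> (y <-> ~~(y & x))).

w -> z = min(1, 1 − 0.268 + 0.266) = min(1, 0.998) = 0.998
~z = 1 − 0.266 = 0.734
(w -> z) & ~z = max(0, 0.998 + 0.734 − 1) = max(0, 0.732) = 0.732
y & x = max(0, 0.291 + 0.924 − 1) = max(0, 0.215) = 0.215
~(y & x) = 1 − 0.215 = 0.785
~~(y & x) = 1 − 0.785 = 0.215
y <-> ~~(y & x) = 1 − |0.291 − 0.215| = 1 − 0.076 = 0.924
w <-> (y <-> ~~(y & x)) = 1 − |0.268 − 0.924| = 1 − 0.656 = 0.344
~(w <-> (y <-> ~~(y & x))) = 1 − 0.344 = 0.656
~~(w <-> (y <-> ~~(y & x))) = 1 − 0.656 = 0.344
((w -> z) & ~z) & ~~(w <-> (y <-> ~~(y & x))) = max(0, 0.732 + 0.344 − 1) = max(0, 0.076) = 0.076

0.076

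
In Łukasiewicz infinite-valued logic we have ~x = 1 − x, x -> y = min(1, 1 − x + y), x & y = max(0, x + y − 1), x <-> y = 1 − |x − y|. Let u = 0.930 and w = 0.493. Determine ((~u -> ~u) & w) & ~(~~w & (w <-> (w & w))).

0.493

~u = 1 − 0.930 = 0.070
~u -> ~u = min(1, 1 − 0.070 + 0.070) = min(1, 1.000) = 1.000
(~u -> ~u) & w = max(0, 1.000 + 0.493 − 1) = max(0, 0.493) = 0.493
~w = 1 − 0.493 = 0.507
~~w = 1 − 0.507 = 0.493
w & w = max(0, 0.493 + 0.493 − 1) = max(0, -0.014) = 0.000
w <-> (w & w) = 1 − |0.493 − 0.000| = 1 − 0.493 = 0.507
~~w & (w <-> (w & w)) = max(0, 0.493 + 0.507 − 1) = max(0, 0.000) = 0.000
~(~~w & (w <-> (w & w))) = 1 − 0.000 = 1.000
((~u -> ~u) & w) & ~(~~w & (w <-> (w & w))) = max(0, 0.493 + 1.000 − 1) = max(0, 0.493) = 0.493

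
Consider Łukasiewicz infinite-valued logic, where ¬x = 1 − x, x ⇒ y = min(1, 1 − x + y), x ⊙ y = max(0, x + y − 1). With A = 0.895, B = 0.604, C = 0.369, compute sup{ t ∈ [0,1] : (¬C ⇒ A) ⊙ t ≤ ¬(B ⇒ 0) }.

0.604

¬C = 1 − 0.369 = 0.631
¬C ⇒ A = min(1, 1 − 0.631 + 0.895) = min(1, 1.264) = 1.000
So the left factor is ¬C ⇒ A = 1.000.
B ⇒ 0 = min(1, 1 − 0.604 + 0.000) = min(1, 0.396) = 0.396
¬(B ⇒ 0) = 1 − 0.396 = 0.604
So the right-hand bound is ¬(B ⇒ 0) = 0.604.
The residuum of the Łukasiewicz t-norm gives the supremum: min(1, 1 − 1.000 + 0.604).
1 − 1.000 + 0.604 = 0.604, so t = min(1, 0.604) = 0.604.
Check: 1.000 ⊙ 0.604 = max(0, 0.604) = 0.604 ≤ 0.604.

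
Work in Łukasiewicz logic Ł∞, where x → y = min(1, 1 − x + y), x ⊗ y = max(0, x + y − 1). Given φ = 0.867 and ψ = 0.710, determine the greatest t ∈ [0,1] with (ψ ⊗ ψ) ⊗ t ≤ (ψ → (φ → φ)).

ψ ⊗ ψ = max(0, 0.710 + 0.710 − 1) = max(0, 0.420) = 0.420
So the left factor is ψ ⊗ ψ = 0.420.
φ → φ = min(1, 1 − 0.867 + 0.867) = min(1, 1.000) = 1.000
ψ → (φ → φ) = min(1, 1 − 0.710 + 1.000) = min(1, 1.290) = 1.000
So the right-hand bound is ψ → (φ → φ) = 1.000.
The residuum of the Łukasiewicz t-norm gives the supremum: min(1, 1 − 0.420 + 1.000).
1 − 0.420 + 1.000 = 1.580, so t = min(1, 1.580) = 1.000.
Check: 0.420 ⊗ 1.000 = max(0, 0.420) = 0.420 ≤ 1.000.

1.000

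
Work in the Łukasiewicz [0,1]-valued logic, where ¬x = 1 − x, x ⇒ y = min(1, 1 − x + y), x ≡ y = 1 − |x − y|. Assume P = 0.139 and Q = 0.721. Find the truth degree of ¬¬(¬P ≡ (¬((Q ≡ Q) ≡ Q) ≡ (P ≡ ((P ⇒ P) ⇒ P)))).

¬P = 1 − 0.139 = 0.861
Q ≡ Q = 1 − |0.721 − 0.721| = 1 − 0.000 = 1.000
(Q ≡ Q) ≡ Q = 1 − |1.000 − 0.721| = 1 − 0.279 = 0.721
¬((Q ≡ Q) ≡ Q) = 1 − 0.721 = 0.279
P ⇒ P = min(1, 1 − 0.139 + 0.139) = min(1, 1.000) = 1.000
(P ⇒ P) ⇒ P = min(1, 1 − 1.000 + 0.139) = min(1, 0.139) = 0.139
P ≡ ((P ⇒ P) ⇒ P) = 1 − |0.139 − 0.139| = 1 − 0.000 = 1.000
¬((Q ≡ Q) ≡ Q) ≡ (P ≡ ((P ⇒ P) ⇒ P)) = 1 − |0.279 − 1.000| = 1 − 0.721 = 0.279
¬P ≡ (¬((Q ≡ Q) ≡ Q) ≡ (P ≡ ((P ⇒ P) ⇒ P))) = 1 − |0.861 − 0.279| = 1 − 0.582 = 0.418
¬(¬P ≡ (¬((Q ≡ Q) ≡ Q) ≡ (P ≡ ((P ⇒ P) ⇒ P)))) = 1 − 0.418 = 0.582
¬¬(¬P ≡ (¬((Q ≡ Q) ≡ Q) ≡ (P ≡ ((P ⇒ P) ⇒ P)))) = 1 − 0.582 = 0.418

0.418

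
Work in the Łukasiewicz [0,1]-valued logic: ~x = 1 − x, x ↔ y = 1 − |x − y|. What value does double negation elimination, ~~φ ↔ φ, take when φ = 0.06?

~φ = 1 − 0.06 = 0.94
~~φ = 1 − 0.94 = 0.06
~~φ ↔ φ = 1 − |0.06 − 0.06| = 1 − 0.00 = 1.00
(As expected: always 1 in Ł∞ since negation is involutive.)

1.00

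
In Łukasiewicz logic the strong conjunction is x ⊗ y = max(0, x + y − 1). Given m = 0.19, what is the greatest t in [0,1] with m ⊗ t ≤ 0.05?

0.86

The residuum of the Łukasiewicz t-norm gives the supremum: min(1, 1 − 0.19 + 0.05).
1 − 0.19 + 0.05 = 0.86, so t = min(1, 0.86) = 0.86.
Check: 0.19 ⊗ 0.86 = max(0, 0.05) = 0.05 ≤ 0.05.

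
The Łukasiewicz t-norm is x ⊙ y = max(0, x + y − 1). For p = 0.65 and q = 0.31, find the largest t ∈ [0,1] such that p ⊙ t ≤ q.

The residuum of the Łukasiewicz t-norm gives the supremum: min(1, 1 − 0.65 + 0.31).
1 − 0.65 + 0.31 = 0.66, so t = min(1, 0.66) = 0.66.
Check: 0.65 ⊙ 0.66 = max(0, 0.31) = 0.31 ≤ 0.31.

0.66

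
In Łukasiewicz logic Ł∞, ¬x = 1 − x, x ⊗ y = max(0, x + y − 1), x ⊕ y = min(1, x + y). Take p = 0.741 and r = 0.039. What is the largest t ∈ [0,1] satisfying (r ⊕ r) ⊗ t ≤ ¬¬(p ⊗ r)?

r ⊕ r = min(1, 0.039 + 0.039) = min(1, 0.078) = 0.078
So the left factor is r ⊕ r = 0.078.
p ⊗ r = max(0, 0.741 + 0.039 − 1) = max(0, -0.220) = 0.000
¬(p ⊗ r) = 1 − 0.000 = 1.000
¬¬(p ⊗ r) = 1 − 1.000 = 0.000
So the right-hand bound is ¬¬(p ⊗ r) = 0.000.
The residuum of the Łukasiewicz t-norm gives the supremum: min(1, 1 − 0.078 + 0.000).
1 − 0.078 + 0.000 = 0.922, so t = min(1, 0.922) = 0.922.
Check: 0.078 ⊗ 0.922 = max(0, 0.000) = 0.000 ≤ 0.000.

0.922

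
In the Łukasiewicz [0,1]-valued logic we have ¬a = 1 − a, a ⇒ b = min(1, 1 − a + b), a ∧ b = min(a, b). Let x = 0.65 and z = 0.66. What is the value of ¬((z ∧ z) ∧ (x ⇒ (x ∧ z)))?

0.34

z ∧ z = min(0.66, 0.66) = 0.66
x ∧ z = min(0.65, 0.66) = 0.65
x ⇒ (x ∧ z) = min(1, 1 − 0.65 + 0.65) = min(1, 1.00) = 1.00
(z ∧ z) ∧ (x ⇒ (x ∧ z)) = min(0.66, 1.00) = 0.66
¬((z ∧ z) ∧ (x ⇒ (x ∧ z))) = 1 − 0.66 = 0.34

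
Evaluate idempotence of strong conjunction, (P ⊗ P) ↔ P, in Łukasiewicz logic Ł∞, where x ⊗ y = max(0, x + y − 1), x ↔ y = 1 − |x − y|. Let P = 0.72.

0.72

P ⊗ P = max(0, 0.72 + 0.72 − 1) = max(0, 0.44) = 0.44
(P ⊗ P) ↔ P = 1 − |0.44 − 0.72| = 1 − 0.28 = 0.72
(The value 0.72 < 1 shows this instance is not satisfied; fails in Ł∞ since a ⊗ a = max(0, 2a−1) ≠ a in general.)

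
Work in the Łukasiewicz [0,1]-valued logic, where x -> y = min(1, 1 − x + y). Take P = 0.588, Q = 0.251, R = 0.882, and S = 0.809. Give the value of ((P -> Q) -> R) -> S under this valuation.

P -> Q = min(1, 1 − 0.588 + 0.251) = min(1, 0.663) = 0.663
(P -> Q) -> R = min(1, 1 − 0.663 + 0.882) = min(1, 1.219) = 1.000
((P -> Q) -> R) -> S = min(1, 1 − 1.000 + 0.809) = min(1, 0.809) = 0.809

0.809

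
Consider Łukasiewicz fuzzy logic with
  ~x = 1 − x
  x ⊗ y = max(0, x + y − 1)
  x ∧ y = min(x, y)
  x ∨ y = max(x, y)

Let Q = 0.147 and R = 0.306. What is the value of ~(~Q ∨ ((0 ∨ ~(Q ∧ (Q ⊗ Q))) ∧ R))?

0.147

~Q = 1 − 0.147 = 0.853
Q ⊗ Q = max(0, 0.147 + 0.147 − 1) = max(0, -0.706) = 0.000
Q ∧ (Q ⊗ Q) = min(0.147, 0.000) = 0.000
~(Q ∧ (Q ⊗ Q)) = 1 − 0.000 = 1.000
0 ∨ ~(Q ∧ (Q ⊗ Q)) = max(0.000, 1.000) = 1.000
(0 ∨ ~(Q ∧ (Q ⊗ Q))) ∧ R = min(1.000, 0.306) = 0.306
~Q ∨ ((0 ∨ ~(Q ∧ (Q ⊗ Q))) ∧ R) = max(0.853, 0.306) = 0.853
~(~Q ∨ ((0 ∨ ~(Q ∧ (Q ⊗ Q))) ∧ R)) = 1 − 0.853 = 0.147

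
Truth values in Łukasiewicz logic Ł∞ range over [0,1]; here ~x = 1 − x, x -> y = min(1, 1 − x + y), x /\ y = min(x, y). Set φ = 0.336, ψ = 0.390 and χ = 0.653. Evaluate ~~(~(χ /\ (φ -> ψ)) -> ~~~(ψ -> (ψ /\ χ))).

0.653

φ -> ψ = min(1, 1 − 0.336 + 0.390) = min(1, 1.054) = 1.000
χ /\ (φ -> ψ) = min(0.653, 1.000) = 0.653
~(χ /\ (φ -> ψ)) = 1 − 0.653 = 0.347
ψ /\ χ = min(0.390, 0.653) = 0.390
ψ -> (ψ /\ χ) = min(1, 1 − 0.390 + 0.390) = min(1, 1.000) = 1.000
~(ψ -> (ψ /\ χ)) = 1 − 1.000 = 0.000
~~(ψ -> (ψ /\ χ)) = 1 − 0.000 = 1.000
~~~(ψ -> (ψ /\ χ)) = 1 − 1.000 = 0.000
~(χ /\ (φ -> ψ)) -> ~~~(ψ -> (ψ /\ χ)) = min(1, 1 − 0.347 + 0.000) = min(1, 0.653) = 0.653
~(~(χ /\ (φ -> ψ)) -> ~~~(ψ -> (ψ /\ χ))) = 1 − 0.653 = 0.347
~~(~(χ /\ (φ -> ψ)) -> ~~~(ψ -> (ψ /\ χ))) = 1 − 0.347 = 0.653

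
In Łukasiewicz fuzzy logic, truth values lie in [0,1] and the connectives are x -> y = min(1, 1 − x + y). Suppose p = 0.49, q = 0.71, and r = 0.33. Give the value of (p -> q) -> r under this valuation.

0.33

p -> q = min(1, 1 − 0.49 + 0.71) = min(1, 1.22) = 1.00
(p -> q) -> r = min(1, 1 − 1.00 + 0.33) = min(1, 0.33) = 0.33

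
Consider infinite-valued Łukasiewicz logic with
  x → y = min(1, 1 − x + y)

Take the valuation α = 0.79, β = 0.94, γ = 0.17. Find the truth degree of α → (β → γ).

0.44

β → γ = min(1, 1 − 0.94 + 0.17) = min(1, 0.23) = 0.23
α → (β → γ) = min(1, 1 − 0.79 + 0.23) = min(1, 0.44) = 0.44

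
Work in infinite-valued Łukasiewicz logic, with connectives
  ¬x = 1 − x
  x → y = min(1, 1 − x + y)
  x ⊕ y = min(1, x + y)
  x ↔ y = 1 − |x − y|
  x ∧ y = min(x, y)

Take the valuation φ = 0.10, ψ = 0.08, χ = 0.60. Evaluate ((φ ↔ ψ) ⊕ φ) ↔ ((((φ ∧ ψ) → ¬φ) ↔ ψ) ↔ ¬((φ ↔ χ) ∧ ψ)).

φ ↔ ψ = 1 − |0.10 − 0.08| = 1 − 0.02 = 0.98
(φ ↔ ψ) ⊕ φ = min(1, 0.98 + 0.10) = min(1, 1.08) = 1.00
φ ∧ ψ = min(0.10, 0.08) = 0.08
¬φ = 1 − 0.10 = 0.90
(φ ∧ ψ) → ¬φ = min(1, 1 − 0.08 + 0.90) = min(1, 1.82) = 1.00
((φ ∧ ψ) → ¬φ) ↔ ψ = 1 − |1.00 − 0.08| = 1 − 0.92 = 0.08
φ ↔ χ = 1 − |0.10 − 0.60| = 1 − 0.50 = 0.50
(φ ↔ χ) ∧ ψ = min(0.50, 0.08) = 0.08
¬((φ ↔ χ) ∧ ψ) = 1 − 0.08 = 0.92
(((φ ∧ ψ) → ¬φ) ↔ ψ) ↔ ¬((φ ↔ χ) ∧ ψ) = 1 − |0.08 − 0.92| = 1 − 0.84 = 0.16
((φ ↔ ψ) ⊕ φ) ↔ ((((φ ∧ ψ) → ¬φ) ↔ ψ) ↔ ¬((φ ↔ χ) ∧ ψ)) = 1 − |1.00 − 0.16| = 1 − 0.84 = 0.16

0.16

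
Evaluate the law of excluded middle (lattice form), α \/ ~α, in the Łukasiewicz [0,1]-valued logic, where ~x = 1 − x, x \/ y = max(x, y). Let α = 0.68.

0.68

~α = 1 − 0.68 = 0.32
α \/ ~α = max(0.68, 0.32) = 0.68
(The value 0.68 < 1 shows this instance is not satisfied; not a Ł∞-tautology — its value is max(a, 1−a).)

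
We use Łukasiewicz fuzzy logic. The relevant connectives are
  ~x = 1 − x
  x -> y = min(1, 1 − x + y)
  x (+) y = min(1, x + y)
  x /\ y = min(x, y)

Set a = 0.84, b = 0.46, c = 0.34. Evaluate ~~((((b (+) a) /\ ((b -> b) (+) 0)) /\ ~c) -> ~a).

b (+) a = min(1, 0.46 + 0.84) = min(1, 1.30) = 1.00
b -> b = min(1, 1 − 0.46 + 0.46) = min(1, 1.00) = 1.00
(b -> b) (+) 0 = min(1, 1.00 + 0.00) = min(1, 1.00) = 1.00
(b (+) a) /\ ((b -> b) (+) 0) = min(1.00, 1.00) = 1.00
~c = 1 − 0.34 = 0.66
((b (+) a) /\ ((b -> b) (+) 0)) /\ ~c = min(1.00, 0.66) = 0.66
~a = 1 − 0.84 = 0.16
(((b (+) a) /\ ((b -> b) (+) 0)) /\ ~c) -> ~a = min(1, 1 − 0.66 + 0.16) = min(1, 0.50) = 0.50
~((((b (+) a) /\ ((b -> b) (+) 0)) /\ ~c) -> ~a) = 1 − 0.50 = 0.50
~~((((b (+) a) /\ ((b -> b) (+) 0)) /\ ~c) -> ~a) = 1 − 0.50 = 0.50

0.50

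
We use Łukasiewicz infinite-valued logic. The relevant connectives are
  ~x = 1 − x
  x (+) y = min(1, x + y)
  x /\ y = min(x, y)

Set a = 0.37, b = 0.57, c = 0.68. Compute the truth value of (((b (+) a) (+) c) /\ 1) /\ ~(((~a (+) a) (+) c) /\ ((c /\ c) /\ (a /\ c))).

b (+) a = min(1, 0.57 + 0.37) = min(1, 0.94) = 0.94
(b (+) a) (+) c = min(1, 0.94 + 0.68) = min(1, 1.62) = 1.00
((b (+) a) (+) c) /\ 1 = min(1.00, 1.00) = 1.00
~a = 1 − 0.37 = 0.63
~a (+) a = min(1, 0.63 + 0.37) = min(1, 1.00) = 1.00
(~a (+) a) (+) c = min(1, 1.00 + 0.68) = min(1, 1.68) = 1.00
c /\ c = min(0.68, 0.68) = 0.68
a /\ c = min(0.37, 0.68) = 0.37
(c /\ c) /\ (a /\ c) = min(0.68, 0.37) = 0.37
((~a (+) a) (+) c) /\ ((c /\ c) /\ (a /\ c)) = min(1.00, 0.37) = 0.37
~(((~a (+) a) (+) c) /\ ((c /\ c) /\ (a /\ c))) = 1 − 0.37 = 0.63
(((b (+) a) (+) c) /\ 1) /\ ~(((~a (+) a) (+) c) /\ ((c /\ c) /\ (a /\ c))) = min(1.00, 0.63) = 0.63

0.63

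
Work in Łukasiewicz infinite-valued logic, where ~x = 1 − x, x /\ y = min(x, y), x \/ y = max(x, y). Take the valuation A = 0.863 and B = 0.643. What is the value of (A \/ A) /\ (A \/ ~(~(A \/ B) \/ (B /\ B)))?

0.863

A \/ A = max(0.863, 0.863) = 0.863
A \/ B = max(0.863, 0.643) = 0.863
~(A \/ B) = 1 − 0.863 = 0.137
B /\ B = min(0.643, 0.643) = 0.643
~(A \/ B) \/ (B /\ B) = max(0.137, 0.643) = 0.643
~(~(A \/ B) \/ (B /\ B)) = 1 − 0.643 = 0.357
A \/ ~(~(A \/ B) \/ (B /\ B)) = max(0.863, 0.357) = 0.863
(A \/ A) /\ (A \/ ~(~(A \/ B) \/ (B /\ B))) = min(0.863, 0.863) = 0.863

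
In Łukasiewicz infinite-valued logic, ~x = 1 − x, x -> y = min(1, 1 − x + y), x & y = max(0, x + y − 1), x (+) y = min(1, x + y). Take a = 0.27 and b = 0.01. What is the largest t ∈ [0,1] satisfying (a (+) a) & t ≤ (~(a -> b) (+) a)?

0.99

a (+) a = min(1, 0.27 + 0.27) = min(1, 0.54) = 0.54
So the left factor is a (+) a = 0.54.
a -> b = min(1, 1 − 0.27 + 0.01) = min(1, 0.74) = 0.74
~(a -> b) = 1 − 0.74 = 0.26
~(a -> b) (+) a = min(1, 0.26 + 0.27) = min(1, 0.53) = 0.53
So the right-hand bound is ~(a -> b) (+) a = 0.53.
The residuum of the Łukasiewicz t-norm gives the supremum: min(1, 1 − 0.54 + 0.53).
1 − 0.54 + 0.53 = 0.99, so t = min(1, 0.99) = 0.99.
Check: 0.54 & 0.99 = max(0, 0.53) = 0.53 ≤ 0.53.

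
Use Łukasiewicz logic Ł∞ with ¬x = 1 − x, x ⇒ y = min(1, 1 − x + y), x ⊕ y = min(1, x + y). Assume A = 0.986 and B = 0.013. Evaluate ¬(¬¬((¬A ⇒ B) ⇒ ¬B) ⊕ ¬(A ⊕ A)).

¬A = 1 − 0.986 = 0.014
¬A ⇒ B = min(1, 1 − 0.014 + 0.013) = min(1, 0.999) = 0.999
¬B = 1 − 0.013 = 0.987
(¬A ⇒ B) ⇒ ¬B = min(1, 1 − 0.999 + 0.987) = min(1, 0.988) = 0.988
¬((¬A ⇒ B) ⇒ ¬B) = 1 − 0.988 = 0.012
¬¬((¬A ⇒ B) ⇒ ¬B) = 1 − 0.012 = 0.988
A ⊕ A = min(1, 0.986 + 0.986) = min(1, 1.972) = 1.000
¬(A ⊕ A) = 1 − 1.000 = 0.000
¬¬((¬A ⇒ B) ⇒ ¬B) ⊕ ¬(A ⊕ A) = min(1, 0.988 + 0.000) = min(1, 0.988) = 0.988
¬(¬¬((¬A ⇒ B) ⇒ ¬B) ⊕ ¬(A ⊕ A)) = 1 − 0.988 = 0.012

0.012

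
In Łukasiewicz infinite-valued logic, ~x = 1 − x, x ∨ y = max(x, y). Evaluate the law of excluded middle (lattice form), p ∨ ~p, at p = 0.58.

0.58

~p = 1 − 0.58 = 0.42
p ∨ ~p = max(0.58, 0.42) = 0.58
(The value 0.58 < 1 shows this instance is not satisfied; not a Ł∞-tautology — its value is max(a, 1−a).)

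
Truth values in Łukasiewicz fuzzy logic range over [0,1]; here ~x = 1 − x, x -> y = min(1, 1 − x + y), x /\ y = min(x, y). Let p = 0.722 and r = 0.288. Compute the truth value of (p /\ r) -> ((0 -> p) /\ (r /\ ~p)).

0.990

p /\ r = min(0.722, 0.288) = 0.288
0 -> p = min(1, 1 − 0.000 + 0.722) = min(1, 1.722) = 1.000
~p = 1 − 0.722 = 0.278
r /\ ~p = min(0.288, 0.278) = 0.278
(0 -> p) /\ (r /\ ~p) = min(1.000, 0.278) = 0.278
(p /\ r) -> ((0 -> p) /\ (r /\ ~p)) = min(1, 1 − 0.288 + 0.278) = min(1, 0.990) = 0.990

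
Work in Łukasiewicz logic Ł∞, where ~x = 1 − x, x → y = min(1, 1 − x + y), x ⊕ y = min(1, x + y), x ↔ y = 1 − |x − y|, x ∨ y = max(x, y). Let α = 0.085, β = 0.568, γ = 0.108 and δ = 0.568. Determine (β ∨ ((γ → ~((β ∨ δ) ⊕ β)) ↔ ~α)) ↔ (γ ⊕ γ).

0.239

β ∨ δ = max(0.568, 0.568) = 0.568
(β ∨ δ) ⊕ β = min(1, 0.568 + 0.568) = min(1, 1.136) = 1.000
~((β ∨ δ) ⊕ β) = 1 − 1.000 = 0.000
γ → ~((β ∨ δ) ⊕ β) = min(1, 1 − 0.108 + 0.000) = min(1, 0.892) = 0.892
~α = 1 − 0.085 = 0.915
(γ → ~((β ∨ δ) ⊕ β)) ↔ ~α = 1 − |0.892 − 0.915| = 1 − 0.023 = 0.977
β ∨ ((γ → ~((β ∨ δ) ⊕ β)) ↔ ~α) = max(0.568, 0.977) = 0.977
γ ⊕ γ = min(1, 0.108 + 0.108) = min(1, 0.216) = 0.216
(β ∨ ((γ → ~((β ∨ δ) ⊕ β)) ↔ ~α)) ↔ (γ ⊕ γ) = 1 − |0.977 − 0.216| = 1 − 0.761 = 0.239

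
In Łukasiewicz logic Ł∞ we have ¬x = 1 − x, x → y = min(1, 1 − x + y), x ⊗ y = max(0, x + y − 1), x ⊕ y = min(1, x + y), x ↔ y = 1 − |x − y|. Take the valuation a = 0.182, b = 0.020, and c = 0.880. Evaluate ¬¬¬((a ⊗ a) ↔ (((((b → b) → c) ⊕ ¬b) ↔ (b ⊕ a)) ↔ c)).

0.322

a ⊗ a = max(0, 0.182 + 0.182 − 1) = max(0, -0.636) = 0.000
b → b = min(1, 1 − 0.020 + 0.020) = min(1, 1.000) = 1.000
(b → b) → c = min(1, 1 − 1.000 + 0.880) = min(1, 0.880) = 0.880
¬b = 1 − 0.020 = 0.980
((b → b) → c) ⊕ ¬b = min(1, 0.880 + 0.980) = min(1, 1.860) = 1.000
b ⊕ a = min(1, 0.020 + 0.182) = min(1, 0.202) = 0.202
(((b → b) → c) ⊕ ¬b) ↔ (b ⊕ a) = 1 − |1.000 − 0.202| = 1 − 0.798 = 0.202
((((b → b) → c) ⊕ ¬b) ↔ (b ⊕ a)) ↔ c = 1 − |0.202 − 0.880| = 1 − 0.678 = 0.322
(a ⊗ a) ↔ (((((b → b) → c) ⊕ ¬b) ↔ (b ⊕ a)) ↔ c) = 1 − |0.000 − 0.322| = 1 − 0.322 = 0.678
¬((a ⊗ a) ↔ (((((b → b) → c) ⊕ ¬b) ↔ (b ⊕ a)) ↔ c)) = 1 − 0.678 = 0.322
¬¬((a ⊗ a) ↔ (((((b → b) → c) ⊕ ¬b) ↔ (b ⊕ a)) ↔ c)) = 1 − 0.322 = 0.678
¬¬¬((a ⊗ a) ↔ (((((b → b) → c) ⊕ ¬b) ↔ (b ⊕ a)) ↔ c)) = 1 − 0.678 = 0.322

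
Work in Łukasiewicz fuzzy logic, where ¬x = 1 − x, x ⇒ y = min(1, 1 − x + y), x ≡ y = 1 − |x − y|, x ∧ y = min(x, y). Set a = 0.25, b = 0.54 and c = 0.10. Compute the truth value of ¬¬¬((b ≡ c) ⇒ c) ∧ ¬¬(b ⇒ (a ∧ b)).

0.46

b ≡ c = 1 − |0.54 − 0.10| = 1 − 0.44 = 0.56
(b ≡ c) ⇒ c = min(1, 1 − 0.56 + 0.10) = min(1, 0.54) = 0.54
¬((b ≡ c) ⇒ c) = 1 − 0.54 = 0.46
¬¬((b ≡ c) ⇒ c) = 1 − 0.46 = 0.54
¬¬¬((b ≡ c) ⇒ c) = 1 − 0.54 = 0.46
a ∧ b = min(0.25, 0.54) = 0.25
b ⇒ (a ∧ b) = min(1, 1 − 0.54 + 0.25) = min(1, 0.71) = 0.71
¬(b ⇒ (a ∧ b)) = 1 − 0.71 = 0.29
¬¬(b ⇒ (a ∧ b)) = 1 − 0.29 = 0.71
¬¬¬((b ≡ c) ⇒ c) ∧ ¬¬(b ⇒ (a ∧ b)) = min(0.46, 0.71) = 0.46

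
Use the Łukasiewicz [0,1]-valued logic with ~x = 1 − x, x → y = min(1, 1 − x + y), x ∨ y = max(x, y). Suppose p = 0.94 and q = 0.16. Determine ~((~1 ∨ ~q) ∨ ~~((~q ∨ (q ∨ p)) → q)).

0.16

~1 = 1 − 1.00 = 0.00
~q = 1 − 0.16 = 0.84
~1 ∨ ~q = max(0.00, 0.84) = 0.84
q ∨ p = max(0.16, 0.94) = 0.94
~q ∨ (q ∨ p) = max(0.84, 0.94) = 0.94
(~q ∨ (q ∨ p)) → q = min(1, 1 − 0.94 + 0.16) = min(1, 0.22) = 0.22
~((~q ∨ (q ∨ p)) → q) = 1 − 0.22 = 0.78
~~((~q ∨ (q ∨ p)) → q) = 1 − 0.78 = 0.22
(~1 ∨ ~q) ∨ ~~((~q ∨ (q ∨ p)) → q) = max(0.84, 0.22) = 0.84
~((~1 ∨ ~q) ∨ ~~((~q ∨ (q ∨ p)) → q)) = 1 − 0.84 = 0.16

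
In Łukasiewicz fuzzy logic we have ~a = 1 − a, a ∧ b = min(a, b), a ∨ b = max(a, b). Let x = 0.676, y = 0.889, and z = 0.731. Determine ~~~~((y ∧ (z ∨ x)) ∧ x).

0.676

z ∨ x = max(0.731, 0.676) = 0.731
y ∧ (z ∨ x) = min(0.889, 0.731) = 0.731
(y ∧ (z ∨ x)) ∧ x = min(0.731, 0.676) = 0.676
~((y ∧ (z ∨ x)) ∧ x) = 1 − 0.676 = 0.324
~~((y ∧ (z ∨ x)) ∧ x) = 1 − 0.324 = 0.676
~~~((y ∧ (z ∨ x)) ∧ x) = 1 − 0.676 = 0.324
~~~~((y ∧ (z ∨ x)) ∧ x) = 1 − 0.324 = 0.676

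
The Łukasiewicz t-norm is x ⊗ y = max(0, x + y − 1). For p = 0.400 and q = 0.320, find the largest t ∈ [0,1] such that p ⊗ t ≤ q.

The residuum of the Łukasiewicz t-norm gives the supremum: min(1, 1 − 0.400 + 0.320).
1 − 0.400 + 0.320 = 0.920, so t = min(1, 0.920) = 0.920.
Check: 0.400 ⊗ 0.920 = max(0, 0.320) = 0.320 ≤ 0.320.

0.920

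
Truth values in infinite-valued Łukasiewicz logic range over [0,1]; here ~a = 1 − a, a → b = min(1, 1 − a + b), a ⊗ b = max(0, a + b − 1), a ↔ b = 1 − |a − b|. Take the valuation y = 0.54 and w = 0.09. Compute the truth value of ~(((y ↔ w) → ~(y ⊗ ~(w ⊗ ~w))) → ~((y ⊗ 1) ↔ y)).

y ↔ w = 1 − |0.54 − 0.09| = 1 − 0.45 = 0.55
~w = 1 − 0.09 = 0.91
w ⊗ ~w = max(0, 0.09 + 0.91 − 1) = max(0, 0.00) = 0.00
~(w ⊗ ~w) = 1 − 0.00 = 1.00
y ⊗ ~(w ⊗ ~w) = max(0, 0.54 + 1.00 − 1) = max(0, 0.54) = 0.54
~(y ⊗ ~(w ⊗ ~w)) = 1 − 0.54 = 0.46
(y ↔ w) → ~(y ⊗ ~(w ⊗ ~w)) = min(1, 1 − 0.55 + 0.46) = min(1, 0.91) = 0.91
y ⊗ 1 = max(0, 0.54 + 1.00 − 1) = max(0, 0.54) = 0.54
(y ⊗ 1) ↔ y = 1 − |0.54 − 0.54| = 1 − 0.00 = 1.00
~((y ⊗ 1) ↔ y) = 1 − 1.00 = 0.00
((y ↔ w) → ~(y ⊗ ~(w ⊗ ~w))) → ~((y ⊗ 1) ↔ y) = min(1, 1 − 0.91 + 0.00) = min(1, 0.09) = 0.09
~(((y ↔ w) → ~(y ⊗ ~(w ⊗ ~w))) → ~((y ⊗ 1) ↔ y)) = 1 − 0.09 = 0.91

0.91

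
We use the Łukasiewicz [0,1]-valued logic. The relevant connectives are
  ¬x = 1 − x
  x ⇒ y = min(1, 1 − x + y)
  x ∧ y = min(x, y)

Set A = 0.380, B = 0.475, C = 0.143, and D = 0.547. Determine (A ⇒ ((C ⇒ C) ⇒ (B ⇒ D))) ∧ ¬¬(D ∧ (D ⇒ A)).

C ⇒ C = min(1, 1 − 0.143 + 0.143) = min(1, 1.000) = 1.000
B ⇒ D = min(1, 1 − 0.475 + 0.547) = min(1, 1.072) = 1.000
(C ⇒ C) ⇒ (B ⇒ D) = min(1, 1 − 1.000 + 1.000) = min(1, 1.000) = 1.000
A ⇒ ((C ⇒ C) ⇒ (B ⇒ D)) = min(1, 1 − 0.380 + 1.000) = min(1, 1.620) = 1.000
D ⇒ A = min(1, 1 − 0.547 + 0.380) = min(1, 0.833) = 0.833
D ∧ (D ⇒ A) = min(0.547, 0.833) = 0.547
¬(D ∧ (D ⇒ A)) = 1 − 0.547 = 0.453
¬¬(D ∧ (D ⇒ A)) = 1 − 0.453 = 0.547
(A ⇒ ((C ⇒ C) ⇒ (B ⇒ D))) ∧ ¬¬(D ∧ (D ⇒ A)) = min(1.000, 0.547) = 0.547

0.547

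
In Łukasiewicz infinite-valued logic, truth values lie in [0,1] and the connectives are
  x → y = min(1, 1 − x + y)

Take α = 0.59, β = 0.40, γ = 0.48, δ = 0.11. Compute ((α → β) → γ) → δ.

α → β = min(1, 1 − 0.59 + 0.40) = min(1, 0.81) = 0.81
(α → β) → γ = min(1, 1 − 0.81 + 0.48) = min(1, 0.67) = 0.67
((α → β) → γ) → δ = min(1, 1 − 0.67 + 0.11) = min(1, 0.44) = 0.44

0.44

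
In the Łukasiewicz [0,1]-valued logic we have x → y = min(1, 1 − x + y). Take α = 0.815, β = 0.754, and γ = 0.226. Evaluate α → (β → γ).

β → γ = min(1, 1 − 0.754 + 0.226) = min(1, 0.472) = 0.472
α → (β → γ) = min(1, 1 − 0.815 + 0.472) = min(1, 0.657) = 0.657

0.657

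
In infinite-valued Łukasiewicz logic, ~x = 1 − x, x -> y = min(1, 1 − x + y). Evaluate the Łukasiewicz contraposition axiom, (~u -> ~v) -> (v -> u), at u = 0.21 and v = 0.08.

~u = 1 − 0.21 = 0.79
~v = 1 − 0.08 = 0.92
~u -> ~v = min(1, 1 − 0.79 + 0.92) = min(1, 1.13) = 1.00
v -> u = min(1, 1 − 0.08 + 0.21) = min(1, 1.13) = 1.00
(~u -> ~v) -> (v -> u) = min(1, 1 − 1.00 + 1.00) = min(1, 1.00) = 1.00
(As expected: an axiom of Ł∞, always 1.)

1.00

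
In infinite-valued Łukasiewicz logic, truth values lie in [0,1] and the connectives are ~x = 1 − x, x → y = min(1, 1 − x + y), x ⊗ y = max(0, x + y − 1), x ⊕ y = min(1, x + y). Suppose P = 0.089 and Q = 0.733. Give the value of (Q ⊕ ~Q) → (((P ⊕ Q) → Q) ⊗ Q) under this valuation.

0.644

~Q = 1 − 0.733 = 0.267
Q ⊕ ~Q = min(1, 0.733 + 0.267) = min(1, 1.000) = 1.000
P ⊕ Q = min(1, 0.089 + 0.733) = min(1, 0.822) = 0.822
(P ⊕ Q) → Q = min(1, 1 − 0.822 + 0.733) = min(1, 0.911) = 0.911
((P ⊕ Q) → Q) ⊗ Q = max(0, 0.911 + 0.733 − 1) = max(0, 0.644) = 0.644
(Q ⊕ ~Q) → (((P ⊕ Q) → Q) ⊗ Q) = min(1, 1 − 1.000 + 0.644) = min(1, 0.644) = 0.644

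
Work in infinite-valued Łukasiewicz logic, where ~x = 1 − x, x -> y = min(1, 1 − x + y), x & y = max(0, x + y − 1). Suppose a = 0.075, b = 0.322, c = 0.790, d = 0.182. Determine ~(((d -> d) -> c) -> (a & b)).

0.790

d -> d = min(1, 1 − 0.182 + 0.182) = min(1, 1.000) = 1.000
(d -> d) -> c = min(1, 1 − 1.000 + 0.790) = min(1, 0.790) = 0.790
a & b = max(0, 0.075 + 0.322 − 1) = max(0, -0.603) = 0.000
((d -> d) -> c) -> (a & b) = min(1, 1 − 0.790 + 0.000) = min(1, 0.210) = 0.210
~(((d -> d) -> c) -> (a & b)) = 1 − 0.210 = 0.790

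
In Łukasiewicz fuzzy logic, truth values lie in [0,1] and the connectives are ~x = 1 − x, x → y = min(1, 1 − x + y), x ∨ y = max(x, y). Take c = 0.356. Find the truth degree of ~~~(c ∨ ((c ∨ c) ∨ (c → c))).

0.000

c ∨ c = max(0.356, 0.356) = 0.356
c → c = min(1, 1 − 0.356 + 0.356) = min(1, 1.000) = 1.000
(c ∨ c) ∨ (c → c) = max(0.356, 1.000) = 1.000
c ∨ ((c ∨ c) ∨ (c → c)) = max(0.356, 1.000) = 1.000
~(c ∨ ((c ∨ c) ∨ (c → c))) = 1 − 1.000 = 0.000
~~(c ∨ ((c ∨ c) ∨ (c → c))) = 1 − 0.000 = 1.000
~~~(c ∨ ((c ∨ c) ∨ (c → c))) = 1 − 1.000 = 0.000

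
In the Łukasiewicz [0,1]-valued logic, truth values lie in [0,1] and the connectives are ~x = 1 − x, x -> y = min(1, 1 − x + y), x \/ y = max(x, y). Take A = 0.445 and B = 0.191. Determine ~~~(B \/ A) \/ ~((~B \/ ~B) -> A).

0.555

B \/ A = max(0.191, 0.445) = 0.445
~(B \/ A) = 1 − 0.445 = 0.555
~~(B \/ A) = 1 − 0.555 = 0.445
~~~(B \/ A) = 1 − 0.445 = 0.555
~B = 1 − 0.191 = 0.809
~B \/ ~B = max(0.809, 0.809) = 0.809
(~B \/ ~B) -> A = min(1, 1 − 0.809 + 0.445) = min(1, 0.636) = 0.636
~((~B \/ ~B) -> A) = 1 − 0.636 = 0.364
~~~(B \/ A) \/ ~((~B \/ ~B) -> A) = max(0.555, 0.364) = 0.555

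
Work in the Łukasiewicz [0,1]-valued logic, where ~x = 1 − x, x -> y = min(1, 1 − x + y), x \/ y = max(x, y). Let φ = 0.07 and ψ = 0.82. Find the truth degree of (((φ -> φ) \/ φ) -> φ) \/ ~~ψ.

φ -> φ = min(1, 1 − 0.07 + 0.07) = min(1, 1.00) = 1.00
(φ -> φ) \/ φ = max(1.00, 0.07) = 1.00
((φ -> φ) \/ φ) -> φ = min(1, 1 − 1.00 + 0.07) = min(1, 0.07) = 0.07
~ψ = 1 − 0.82 = 0.18
~~ψ = 1 − 0.18 = 0.82
(((φ -> φ) \/ φ) -> φ) \/ ~~ψ = max(0.07, 0.82) = 0.82

0.82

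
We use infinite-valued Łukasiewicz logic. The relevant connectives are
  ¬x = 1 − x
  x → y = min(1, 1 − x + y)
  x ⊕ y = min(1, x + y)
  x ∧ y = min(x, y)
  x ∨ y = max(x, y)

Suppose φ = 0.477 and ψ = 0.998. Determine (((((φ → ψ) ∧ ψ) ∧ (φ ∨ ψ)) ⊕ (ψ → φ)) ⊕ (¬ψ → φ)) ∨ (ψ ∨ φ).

1.000

φ → ψ = min(1, 1 − 0.477 + 0.998) = min(1, 1.521) = 1.000
(φ → ψ) ∧ ψ = min(1.000, 0.998) = 0.998
φ ∨ ψ = max(0.477, 0.998) = 0.998
((φ → ψ) ∧ ψ) ∧ (φ ∨ ψ) = min(0.998, 0.998) = 0.998
ψ → φ = min(1, 1 − 0.998 + 0.477) = min(1, 0.479) = 0.479
(((φ → ψ) ∧ ψ) ∧ (φ ∨ ψ)) ⊕ (ψ → φ) = min(1, 0.998 + 0.479) = min(1, 1.477) = 1.000
¬ψ = 1 − 0.998 = 0.002
¬ψ → φ = min(1, 1 − 0.002 + 0.477) = min(1, 1.475) = 1.000
((((φ → ψ) ∧ ψ) ∧ (φ ∨ ψ)) ⊕ (ψ → φ)) ⊕ (¬ψ → φ) = min(1, 1.000 + 1.000) = min(1, 2.000) = 1.000
ψ ∨ φ = max(0.998, 0.477) = 0.998
(((((φ → ψ) ∧ ψ) ∧ (φ ∨ ψ)) ⊕ (ψ → φ)) ⊕ (¬ψ → φ)) ∨ (ψ ∨ φ) = max(1.000, 0.998) = 1.000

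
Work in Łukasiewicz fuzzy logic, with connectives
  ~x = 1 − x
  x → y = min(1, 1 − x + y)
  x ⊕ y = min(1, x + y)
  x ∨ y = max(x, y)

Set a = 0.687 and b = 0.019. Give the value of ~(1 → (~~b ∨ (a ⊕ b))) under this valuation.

~b = 1 − 0.019 = 0.981
~~b = 1 − 0.981 = 0.019
a ⊕ b = min(1, 0.687 + 0.019) = min(1, 0.706) = 0.706
~~b ∨ (a ⊕ b) = max(0.019, 0.706) = 0.706
1 → (~~b ∨ (a ⊕ b)) = min(1, 1 − 1.000 + 0.706) = min(1, 0.706) = 0.706
~(1 → (~~b ∨ (a ⊕ b))) = 1 − 0.706 = 0.294

0.294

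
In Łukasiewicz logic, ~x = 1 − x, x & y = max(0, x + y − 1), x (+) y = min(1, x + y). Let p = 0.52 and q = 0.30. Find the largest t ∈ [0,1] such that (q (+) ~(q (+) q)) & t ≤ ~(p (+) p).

0.30

q (+) q = min(1, 0.30 + 0.30) = min(1, 0.60) = 0.60
~(q (+) q) = 1 − 0.60 = 0.40
q (+) ~(q (+) q) = min(1, 0.30 + 0.40) = min(1, 0.70) = 0.70
So the left factor is q (+) ~(q (+) q) = 0.70.
p (+) p = min(1, 0.52 + 0.52) = min(1, 1.04) = 1.00
~(p (+) p) = 1 − 1.00 = 0.00
So the right-hand bound is ~(p (+) p) = 0.00.
The residuum of the Łukasiewicz t-norm gives the supremum: min(1, 1 − 0.70 + 0.00).
1 − 0.70 + 0.00 = 0.30, so t = min(1, 0.30) = 0.30.
Check: 0.70 & 0.30 = max(0, 0.00) = 0.00 ≤ 0.00.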